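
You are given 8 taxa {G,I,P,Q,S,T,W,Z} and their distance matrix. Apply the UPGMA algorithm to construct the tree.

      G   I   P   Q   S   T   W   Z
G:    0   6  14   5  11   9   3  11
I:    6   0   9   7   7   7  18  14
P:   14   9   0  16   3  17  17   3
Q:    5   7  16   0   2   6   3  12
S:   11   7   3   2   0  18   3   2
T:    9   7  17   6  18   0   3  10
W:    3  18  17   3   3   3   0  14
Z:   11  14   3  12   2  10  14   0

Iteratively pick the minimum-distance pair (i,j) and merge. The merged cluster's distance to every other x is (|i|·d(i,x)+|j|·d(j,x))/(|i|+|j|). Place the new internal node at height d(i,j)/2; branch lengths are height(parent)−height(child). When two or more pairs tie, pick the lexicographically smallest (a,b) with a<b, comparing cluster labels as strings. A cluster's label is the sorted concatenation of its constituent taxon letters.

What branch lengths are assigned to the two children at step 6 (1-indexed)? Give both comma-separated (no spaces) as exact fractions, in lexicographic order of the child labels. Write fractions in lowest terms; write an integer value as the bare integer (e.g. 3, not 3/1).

iteration 1: select Q,S (d=2); attach at lengths (1, 1); label the merged cluster QS
  updated: d(G,QS)=8, d(I,QS)=7, d(P,QS)=19/2, d(QS,T)=12, d(QS,W)=3, d(QS,Z)=7
iteration 2: select G,W (d=3); attach at lengths (3/2, 3/2); label the merged cluster GW
  updated: d(GW,I)=12, d(GW,P)=31/2, d(GW,QS)=11/2, d(GW,T)=6, d(GW,Z)=25/2
iteration 3: select P,Z (d=3); attach at lengths (3/2, 3/2); label the merged cluster PZ
  updated: d(GW,PZ)=14, d(I,PZ)=23/2, d(PZ,QS)=33/4, d(PZ,T)=27/2
iteration 4: select GW,QS (d=11/2); attach at lengths (5/4, 7/4); label the merged cluster GQSW
  updated: d(GQSW,I)=19/2, d(GQSW,PZ)=89/8, d(GQSW,T)=9
iteration 5: select I,T (d=7); attach at lengths (7/2, 7/2); label the merged cluster IT
  updated: d(GQSW,IT)=37/4, d(IT,PZ)=25/2
iteration 6: select GQSW,IT (d=37/4); attach at lengths (15/8, 9/8); label the merged cluster GIQSTW
  updated: d(GIQSTW,PZ)=139/12
iteration 7: select GIQSTW,PZ (d=139/12); attach at lengths (7/6, 103/24); label the merged cluster GIPQSTWZ
final tree: ((((G:3/2,W:3/2):5/4,(Q:1,S:1):7/4):15/8,(I:7/2,T:7/2):9/8):7/6,(P:3/2,Z:3/2):103/24)
total length: 635/24

15/8,9/8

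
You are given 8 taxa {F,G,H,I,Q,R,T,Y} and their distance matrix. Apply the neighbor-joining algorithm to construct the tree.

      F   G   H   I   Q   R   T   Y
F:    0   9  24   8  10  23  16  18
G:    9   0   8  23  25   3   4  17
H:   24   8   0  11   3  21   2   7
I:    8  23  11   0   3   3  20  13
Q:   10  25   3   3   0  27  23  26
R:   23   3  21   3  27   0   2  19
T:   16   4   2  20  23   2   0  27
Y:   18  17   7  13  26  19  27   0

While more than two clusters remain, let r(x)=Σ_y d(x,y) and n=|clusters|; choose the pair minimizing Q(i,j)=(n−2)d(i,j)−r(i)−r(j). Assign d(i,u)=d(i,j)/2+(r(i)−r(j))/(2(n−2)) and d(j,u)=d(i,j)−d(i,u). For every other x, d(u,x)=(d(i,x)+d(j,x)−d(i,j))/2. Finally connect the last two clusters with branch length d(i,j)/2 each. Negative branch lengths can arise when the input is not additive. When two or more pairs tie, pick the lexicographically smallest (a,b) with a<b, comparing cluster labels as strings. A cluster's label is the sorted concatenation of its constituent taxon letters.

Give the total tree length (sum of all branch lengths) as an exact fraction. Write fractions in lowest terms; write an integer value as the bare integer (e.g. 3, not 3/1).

1187/32

1. join I+Q (d=3, Q=-180) ⇒ IQ; edges |I|=-3/2, |Q|=9/2
  updated: d(F,IQ)=15/2, d(G,IQ)=45/2, d(H,IQ)=11/2, d(IQ,R)=27/2, d(IQ,T)=20, d(IQ,Y)=18
2. join F+IQ (d=15/2, Q=-147) ⇒ FIQ; edges |F|=24/5, |IQ|=27/10
  updated: d(FIQ,G)=12, d(FIQ,H)=11, d(FIQ,R)=29/2, d(FIQ,T)=57/4, d(FIQ,Y)=57/4
3. join H+Y (d=7, Q=-421/4) ⇒ HY; edges |H|=-29/32, |Y|=253/32
  updated: d(FIQ,HY)=73/8, d(G,HY)=9, d(HY,R)=33/2, d(HY,T)=11
4. join FIQ+HY (d=73/8, Q=-545/8) ⇒ FHIQY; edges |FIQ|=253/48, |HY|=185/48
  updated: d(FHIQY,G)=95/16, d(FHIQY,R)=175/16, d(FHIQY,T)=129/16
5. join FHIQY+G (d=95/16, Q=-26) ⇒ FGHIQY; edges |FHIQY|=191/32, |G|=-1/32
  updated: d(FGHIQY,R)=4, d(FGHIQY,T)=49/16
6. join FGHIQY+R (d=4, Q=-145/16) ⇒ FGHIQRY; edges |FGHIQY|=81/32, |R|=47/32
  updated: d(FGHIQRY,T)=17/32
7. join FGHIQRY+T (d=17/32) ⇒ FGHIQRTY; edges |FGHIQRY|=17/64, |T|=17/64
final tree: (((((F:24/5,(I:-3/2,Q:9/2):27/10):253/48,(H:-29/32,Y:253/32):185/48):191/32,G:-1/32):81/32,R:47/32):17/64,T:17/64)
total length: 1187/32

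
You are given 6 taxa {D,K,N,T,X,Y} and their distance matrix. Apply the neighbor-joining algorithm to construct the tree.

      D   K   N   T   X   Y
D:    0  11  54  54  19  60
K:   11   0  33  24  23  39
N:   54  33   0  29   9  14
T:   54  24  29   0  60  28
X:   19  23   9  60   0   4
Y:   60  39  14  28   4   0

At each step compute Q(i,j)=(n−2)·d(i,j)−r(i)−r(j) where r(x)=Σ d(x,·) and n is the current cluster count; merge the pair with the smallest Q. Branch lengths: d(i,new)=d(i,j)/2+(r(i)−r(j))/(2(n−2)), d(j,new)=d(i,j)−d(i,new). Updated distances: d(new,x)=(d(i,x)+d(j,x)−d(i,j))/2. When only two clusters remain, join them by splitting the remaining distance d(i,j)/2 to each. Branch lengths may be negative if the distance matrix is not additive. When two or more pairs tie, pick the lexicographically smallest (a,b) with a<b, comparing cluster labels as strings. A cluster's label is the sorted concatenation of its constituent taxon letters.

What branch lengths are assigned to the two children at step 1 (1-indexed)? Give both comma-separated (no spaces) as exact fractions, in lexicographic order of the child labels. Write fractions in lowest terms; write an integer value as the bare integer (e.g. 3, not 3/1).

step 1: merge (D,K) at d=11, Q=-284; branch lengths D→14, K→-3; new cluster DK
  updated: d(DK,N)=38, d(DK,T)=67/2, d(DK,X)=31/2, d(DK,Y)=44
step 2: merge (DK,T) at d=67/2, Q=-181; branch lengths DK→27/2, T→20; new cluster DKT
  updated: d(DKT,N)=67/4, d(DKT,X)=21, d(DKT,Y)=77/4
step 3: merge (DKT,N) at d=67/4, Q=-253/4; branch lengths DKT→203/16, N→65/16; new cluster DKNT
  updated: d(DKNT,X)=53/8, d(DKNT,Y)=33/4
step 4: merge (DKNT,X) at d=53/8, Q=-151/8; branch lengths DKNT→87/16, X→19/16; new cluster DKNTX
  updated: d(DKNTX,Y)=45/16
step 5: merge (DKNTX,Y) at d=45/16; branch lengths DKNTX→45/32, Y→45/32; new cluster DKNTXY
final tree: (((((D:14,K:-3):27/2,T:20):203/16,N:65/16):87/16,X:19/16):45/32,Y:45/32)
total length: 1131/16

14,-3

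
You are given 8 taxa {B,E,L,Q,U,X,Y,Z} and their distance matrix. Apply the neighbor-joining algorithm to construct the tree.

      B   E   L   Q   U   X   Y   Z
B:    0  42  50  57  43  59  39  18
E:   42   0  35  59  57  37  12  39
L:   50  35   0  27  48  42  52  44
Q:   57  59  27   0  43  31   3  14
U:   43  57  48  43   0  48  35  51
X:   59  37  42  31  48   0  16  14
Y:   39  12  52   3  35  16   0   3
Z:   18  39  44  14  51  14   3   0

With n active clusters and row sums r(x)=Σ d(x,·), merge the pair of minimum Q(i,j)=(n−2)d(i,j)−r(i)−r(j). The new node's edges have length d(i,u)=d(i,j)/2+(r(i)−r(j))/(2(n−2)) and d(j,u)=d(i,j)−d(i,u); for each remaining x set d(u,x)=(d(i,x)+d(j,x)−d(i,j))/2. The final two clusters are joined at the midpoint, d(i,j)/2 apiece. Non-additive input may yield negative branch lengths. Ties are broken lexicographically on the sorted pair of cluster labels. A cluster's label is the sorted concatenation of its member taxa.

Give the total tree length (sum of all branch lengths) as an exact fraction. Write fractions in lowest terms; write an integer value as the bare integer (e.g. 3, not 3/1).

1003/8

step 1: merge (B,Z) at d=18, Q=-383; branch lengths B→233/12, Z→-17/12; new cluster BZ
  updated: d(BZ,E)=63/2, d(BZ,L)=38, d(BZ,Q)=53/2, d(BZ,U)=38, d(BZ,X)=55/2, d(BZ,Y)=12
step 2: merge (Q,Y) at d=3, Q=-609/2; branch lengths Q→149/20, Y→-89/20; new cluster QY
  updated: d(BZ,QY)=71/4, d(E,QY)=34, d(L,QY)=38, d(QY,U)=75/2, d(QY,X)=22
step 3: merge (E,L) at d=35, Q=-511/2; branch lengths E→267/16, L→293/16; new cluster EL
  updated: d(BZ,EL)=69/4, d(EL,QY)=37/2, d(EL,U)=35, d(EL,X)=22
step 4: merge (QY,X) at d=22, Q=-597/4; branch lengths QY→169/24, X→359/24; new cluster QXY
  updated: d(BZ,QXY)=93/8, d(EL,QXY)=37/4, d(QXY,U)=127/4
step 5: merge (BZ,QXY) at d=93/8, Q=-385/4; branch lengths BZ→75/8, QXY→9/4; new cluster BQXYZ
  updated: d(BQXYZ,EL)=119/16, d(BQXYZ,U)=465/16
step 6: merge (BQXYZ,EL) at d=119/16, Q=-143/2; branch lengths BQXYZ→3/4, EL→107/16; new cluster BELQXYZ
  updated: d(BELQXYZ,U)=453/16
step 7: merge (BELQXYZ,U) at d=453/16; branch lengths BELQXYZ→453/32, U→453/32; new cluster BELQUXYZ
final tree: ((((B:233/12,Z:-17/12):75/8,((Q:149/20,Y:-89/20):169/24,X:359/24):9/4):3/4,(E:267/16,L:293/16):107/16):453/32,U:453/32)
total length: 1003/8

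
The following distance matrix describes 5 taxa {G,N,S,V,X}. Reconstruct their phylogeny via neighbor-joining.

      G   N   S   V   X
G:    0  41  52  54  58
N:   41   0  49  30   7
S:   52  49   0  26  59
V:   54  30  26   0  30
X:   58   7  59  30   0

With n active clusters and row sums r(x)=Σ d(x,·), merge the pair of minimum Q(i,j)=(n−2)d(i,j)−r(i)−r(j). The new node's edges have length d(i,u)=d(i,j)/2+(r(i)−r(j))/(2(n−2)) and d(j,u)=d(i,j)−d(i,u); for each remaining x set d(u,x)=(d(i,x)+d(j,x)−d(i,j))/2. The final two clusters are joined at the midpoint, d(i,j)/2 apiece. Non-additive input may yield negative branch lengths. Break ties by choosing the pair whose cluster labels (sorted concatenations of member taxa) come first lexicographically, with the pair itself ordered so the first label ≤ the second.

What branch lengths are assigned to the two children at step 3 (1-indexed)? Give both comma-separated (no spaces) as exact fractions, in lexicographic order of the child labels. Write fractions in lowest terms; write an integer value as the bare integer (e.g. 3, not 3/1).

39/4,37/2

1. join N+X (d=7, Q=-260) ⇒ NX; edges |N|=-1, |X|=8
  updated: d(G,NX)=46, d(NX,S)=101/2, d(NX,V)=53/2
2. join G+NX (d=46, Q=-183) ⇒ GNX; edges |G|=121/4, |NX|=63/4
  updated: d(GNX,S)=113/4, d(GNX,V)=69/4
3. join GNX+S (d=113/4, Q=-143/2) ⇒ GNSX; edges |GNX|=39/4, |S|=37/2
  updated: d(GNSX,V)=15/2
4. join GNSX+V (d=15/2) ⇒ GNSVX; edges |GNSX|=15/4, |V|=15/4
final tree: (((G:121/4,(N:-1,X:8):63/4):39/4,S:37/2):15/4,V:15/4)
total length: 355/4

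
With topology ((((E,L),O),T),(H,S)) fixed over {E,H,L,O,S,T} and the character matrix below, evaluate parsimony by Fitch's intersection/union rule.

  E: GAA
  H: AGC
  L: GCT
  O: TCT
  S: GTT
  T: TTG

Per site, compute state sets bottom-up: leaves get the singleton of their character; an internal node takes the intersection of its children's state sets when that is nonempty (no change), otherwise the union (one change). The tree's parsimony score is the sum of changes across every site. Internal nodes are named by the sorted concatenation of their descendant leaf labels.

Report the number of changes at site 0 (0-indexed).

[col 0] EL: children E:{G}, L:{G} ∩→ {G}; cost 0
[col 0] ELO: children EL:{G}, O:{T} ∪→ {G,T}; cost 1
[col 0] ELOT: children ELO:{G,T}, T:{T} ∩→ {T}; cost 0
[col 0] HS: children H:{A}, S:{G} ∪→ {A,G}; cost 1
[col 0] EHLOST: children ELOT:{T}, HS:{A,G} ∪→ {A,G,T}; cost 1
[col 1] EL: children E:{A}, L:{C} ∪→ {A,C}; cost 1
[col 1] ELO: children EL:{A,C}, O:{C} ∩→ {C}; cost 0
[col 1] ELOT: children ELO:{C}, T:{T} ∪→ {C,T}; cost 1
[col 1] HS: children H:{G}, S:{T} ∪→ {G,T}; cost 1
[col 1] EHLOST: children ELOT:{C,T}, HS:{G,T} ∩→ {T}; cost 0
[col 2] EL: children E:{A}, L:{T} ∪→ {A,T}; cost 1
[col 2] ELO: children EL:{A,T}, O:{T} ∩→ {T}; cost 0
[col 2] ELOT: children ELO:{T}, T:{G} ∪→ {G,T}; cost 1
[col 2] HS: children H:{C}, S:{T} ∪→ {C,T}; cost 1
[col 2] EHLOST: children ELOT:{G,T}, HS:{C,T} ∩→ {T}; cost 0
per-site changes: [3, 3, 3]; total = 9

3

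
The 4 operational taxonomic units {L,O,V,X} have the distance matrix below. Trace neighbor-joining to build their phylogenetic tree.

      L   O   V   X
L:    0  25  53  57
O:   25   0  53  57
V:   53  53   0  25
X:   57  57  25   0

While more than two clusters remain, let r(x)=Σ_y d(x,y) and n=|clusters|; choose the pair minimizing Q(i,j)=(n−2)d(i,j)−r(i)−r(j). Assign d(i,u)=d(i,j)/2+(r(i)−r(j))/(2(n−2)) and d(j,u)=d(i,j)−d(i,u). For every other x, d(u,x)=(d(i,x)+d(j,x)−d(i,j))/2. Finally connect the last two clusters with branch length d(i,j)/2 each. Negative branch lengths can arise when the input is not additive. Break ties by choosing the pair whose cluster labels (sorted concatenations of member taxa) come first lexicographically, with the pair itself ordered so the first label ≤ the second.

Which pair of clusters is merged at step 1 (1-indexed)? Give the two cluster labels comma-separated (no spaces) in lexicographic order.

1. join L+O (d=25, Q=-220) ⇒ LO; edges |L|=25/2, |O|=25/2
  updated: d(LO,V)=81/2, d(LO,X)=89/2
2. join LO+V (d=81/2, Q=-110) ⇒ LOV; edges |LO|=30, |V|=21/2
  updated: d(LOV,X)=29/2
3. join LOV+X (d=29/2) ⇒ LOVX; edges |LOV|=29/4, |X|=29/4
final tree: (((L:25/2,O:25/2):30,V:21/2):29/4,X:29/4)
total length: 80

L,O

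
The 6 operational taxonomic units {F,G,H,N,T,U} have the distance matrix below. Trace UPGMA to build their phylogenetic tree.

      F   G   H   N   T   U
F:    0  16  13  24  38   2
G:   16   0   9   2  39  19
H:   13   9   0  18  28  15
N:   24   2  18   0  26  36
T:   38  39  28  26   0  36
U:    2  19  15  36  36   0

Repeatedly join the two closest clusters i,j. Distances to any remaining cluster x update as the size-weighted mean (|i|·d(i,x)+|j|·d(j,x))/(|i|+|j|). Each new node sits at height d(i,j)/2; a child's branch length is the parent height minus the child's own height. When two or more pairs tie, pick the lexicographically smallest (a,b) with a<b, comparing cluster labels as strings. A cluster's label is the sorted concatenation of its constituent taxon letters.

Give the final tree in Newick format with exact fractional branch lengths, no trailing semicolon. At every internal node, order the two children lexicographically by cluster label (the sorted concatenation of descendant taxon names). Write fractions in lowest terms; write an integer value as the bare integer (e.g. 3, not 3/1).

iteration 1: select F,U (d=2); attach at lengths (1, 1); label the merged cluster FU
  updated: d(FU,G)=35/2, d(FU,H)=14, d(FU,N)=30, d(FU,T)=37
iteration 2: select G,N (d=2); attach at lengths (1, 1); label the merged cluster GN
  updated: d(FU,GN)=95/4, d(GN,H)=27/2, d(GN,T)=65/2
iteration 3: select GN,H (d=27/2); attach at lengths (23/4, 27/4); label the merged cluster GHN
  updated: d(FU,GHN)=41/2, d(GHN,T)=31
iteration 4: select FU,GHN (d=41/2); attach at lengths (37/4, 7/2); label the merged cluster FGHNU
  updated: d(FGHNU,T)=167/5
iteration 5: select FGHNU,T (d=167/5); attach at lengths (129/20, 167/10); label the merged cluster FGHNTU
final tree: (((F:1,U:1):37/4,((G:1,N:1):23/4,H:27/4):7/2):129/20,T:167/10)
total length: 262/5

(((F:1,U:1):37/4,((G:1,N:1):23/4,H:27/4):7/2):129/20,T:167/10)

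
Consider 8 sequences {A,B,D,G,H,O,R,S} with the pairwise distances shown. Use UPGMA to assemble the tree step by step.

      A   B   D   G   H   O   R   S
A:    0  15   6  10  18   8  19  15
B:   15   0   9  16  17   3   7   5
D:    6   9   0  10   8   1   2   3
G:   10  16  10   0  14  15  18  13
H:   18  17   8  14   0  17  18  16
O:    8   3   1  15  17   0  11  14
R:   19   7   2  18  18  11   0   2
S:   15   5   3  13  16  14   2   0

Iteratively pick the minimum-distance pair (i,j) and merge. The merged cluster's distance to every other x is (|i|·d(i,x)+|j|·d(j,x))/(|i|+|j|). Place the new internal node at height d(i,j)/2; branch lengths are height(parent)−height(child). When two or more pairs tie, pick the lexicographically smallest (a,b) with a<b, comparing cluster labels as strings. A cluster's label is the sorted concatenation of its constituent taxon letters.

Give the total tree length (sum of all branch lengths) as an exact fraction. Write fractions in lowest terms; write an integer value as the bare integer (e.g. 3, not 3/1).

985/28

step 1: merge (D,O) at d=1; branch lengths D→1/2, O→1/2; new cluster DO
  updated: d(A,DO)=7, d(B,DO)=6, d(DO,G)=25/2, d(DO,H)=25/2, d(DO,R)=13/2, d(DO,S)=17/2
step 2: merge (R,S) at d=2; branch lengths R→1, S→1; new cluster RS
  updated: d(A,RS)=17, d(B,RS)=6, d(DO,RS)=15/2, d(G,RS)=31/2, d(H,RS)=17
step 3: merge (B,DO) at d=6; branch lengths B→3, DO→5/2; new cluster BDO
  updated: d(A,BDO)=29/3, d(BDO,G)=41/3, d(BDO,H)=14, d(BDO,RS)=7
step 4: merge (BDO,RS) at d=7; branch lengths BDO→1/2, RS→5/2; new cluster BDORS
  updated: d(A,BDORS)=63/5, d(BDORS,G)=72/5, d(BDORS,H)=76/5
step 5: merge (A,G) at d=10; branch lengths A→5, G→5; new cluster AG
  updated: d(AG,BDORS)=27/2, d(AG,H)=16
step 6: merge (AG,BDORS) at d=27/2; branch lengths AG→7/4, BDORS→13/4; new cluster ABDGORS
  updated: d(ABDGORS,H)=108/7
step 7: merge (ABDGORS,H) at d=108/7; branch lengths ABDGORS→27/28, H→54/7; new cluster ABDGHORS
final tree: (((A:5,G:5):7/4,((B:3,(D:1/2,O:1/2):5/2):1/2,(R:1,S:1):5/2):13/4):27/28,H:54/7)
total length: 985/28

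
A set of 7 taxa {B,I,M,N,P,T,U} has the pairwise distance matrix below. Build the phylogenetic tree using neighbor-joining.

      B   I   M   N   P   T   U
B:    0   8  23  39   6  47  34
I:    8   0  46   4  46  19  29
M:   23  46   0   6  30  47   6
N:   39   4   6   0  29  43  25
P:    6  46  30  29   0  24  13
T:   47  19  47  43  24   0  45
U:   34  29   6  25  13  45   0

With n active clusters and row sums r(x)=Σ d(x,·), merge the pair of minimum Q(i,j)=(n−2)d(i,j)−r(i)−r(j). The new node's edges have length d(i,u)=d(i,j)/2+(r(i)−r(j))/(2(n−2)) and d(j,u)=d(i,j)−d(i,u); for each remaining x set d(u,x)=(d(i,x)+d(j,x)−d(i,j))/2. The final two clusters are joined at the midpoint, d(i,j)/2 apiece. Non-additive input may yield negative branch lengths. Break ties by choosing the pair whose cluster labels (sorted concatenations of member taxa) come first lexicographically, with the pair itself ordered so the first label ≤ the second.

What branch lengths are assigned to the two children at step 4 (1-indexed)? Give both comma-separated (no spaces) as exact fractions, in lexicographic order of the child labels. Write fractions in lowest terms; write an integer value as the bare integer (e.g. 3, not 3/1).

123/16,87/16

iteration 1: select I,T (d=19, Q=-282); attach at lengths (11/5, 84/5); label the merged cluster IT
  updated: d(B,IT)=18, d(IT,M)=37, d(IT,N)=14, d(IT,P)=51/2, d(IT,U)=55/2
iteration 2: select B,P (d=6, Q=-399/2); attach at lengths (81/16, 15/16); label the merged cluster BP
  updated: d(BP,IT)=75/4, d(BP,M)=47/2, d(BP,N)=31, d(BP,U)=41/2
iteration 3: select BP,IT (d=75/4, Q=-539/4); attach at lengths (211/24, 239/24); label the merged cluster BIPT
  updated: d(BIPT,M)=167/8, d(BIPT,N)=105/8, d(BIPT,U)=117/8
iteration 4: select BIPT,N (d=105/8, Q=-133/2); attach at lengths (123/16, 87/16); label the merged cluster BINPT
  updated: d(BINPT,M)=55/8, d(BINPT,U)=53/4
iteration 5: select BINPT,M (d=55/8, Q=-209/8); attach at lengths (113/16, -3/16); label the merged cluster BIMNPT
  updated: d(BIMNPT,U)=99/16
iteration 6: select BIMNPT,U (d=99/16); attach at lengths (99/32, 99/32); label the merged cluster BIMNPTU
final tree: (((((B:81/16,P:15/16):211/24,(I:11/5,T:84/5):239/24):123/16,N:87/16):113/16,M:-3/16):99/32,U:99/32)
total length: 1119/16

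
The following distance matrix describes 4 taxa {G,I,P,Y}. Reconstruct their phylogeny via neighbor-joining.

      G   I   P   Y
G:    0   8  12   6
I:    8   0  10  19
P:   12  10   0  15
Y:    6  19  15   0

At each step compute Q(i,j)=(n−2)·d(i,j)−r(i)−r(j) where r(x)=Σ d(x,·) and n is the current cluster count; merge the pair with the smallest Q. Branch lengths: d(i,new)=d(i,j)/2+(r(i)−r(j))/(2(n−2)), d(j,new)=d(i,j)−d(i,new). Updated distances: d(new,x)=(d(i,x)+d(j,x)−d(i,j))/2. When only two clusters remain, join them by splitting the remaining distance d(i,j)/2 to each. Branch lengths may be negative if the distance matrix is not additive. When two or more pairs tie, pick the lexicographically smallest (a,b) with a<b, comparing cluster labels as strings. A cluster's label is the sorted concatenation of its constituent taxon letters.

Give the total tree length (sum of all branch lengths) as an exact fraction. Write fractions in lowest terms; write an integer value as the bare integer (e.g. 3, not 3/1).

43/2

step 1: merge (G,Y) at d=6, Q=-54; branch lengths G→-1/2, Y→13/2; new cluster GY
  updated: d(GY,I)=21/2, d(GY,P)=21/2
step 2: merge (GY,I) at d=21/2, Q=-31; branch lengths GY→11/2, I→5; new cluster GIY
  updated: d(GIY,P)=5
step 3: merge (GIY,P) at d=5; branch lengths GIY→5/2, P→5/2; new cluster GIPY
final tree: (((G:-1/2,Y:13/2):11/2,I:5):5/2,P:5/2)
total length: 43/2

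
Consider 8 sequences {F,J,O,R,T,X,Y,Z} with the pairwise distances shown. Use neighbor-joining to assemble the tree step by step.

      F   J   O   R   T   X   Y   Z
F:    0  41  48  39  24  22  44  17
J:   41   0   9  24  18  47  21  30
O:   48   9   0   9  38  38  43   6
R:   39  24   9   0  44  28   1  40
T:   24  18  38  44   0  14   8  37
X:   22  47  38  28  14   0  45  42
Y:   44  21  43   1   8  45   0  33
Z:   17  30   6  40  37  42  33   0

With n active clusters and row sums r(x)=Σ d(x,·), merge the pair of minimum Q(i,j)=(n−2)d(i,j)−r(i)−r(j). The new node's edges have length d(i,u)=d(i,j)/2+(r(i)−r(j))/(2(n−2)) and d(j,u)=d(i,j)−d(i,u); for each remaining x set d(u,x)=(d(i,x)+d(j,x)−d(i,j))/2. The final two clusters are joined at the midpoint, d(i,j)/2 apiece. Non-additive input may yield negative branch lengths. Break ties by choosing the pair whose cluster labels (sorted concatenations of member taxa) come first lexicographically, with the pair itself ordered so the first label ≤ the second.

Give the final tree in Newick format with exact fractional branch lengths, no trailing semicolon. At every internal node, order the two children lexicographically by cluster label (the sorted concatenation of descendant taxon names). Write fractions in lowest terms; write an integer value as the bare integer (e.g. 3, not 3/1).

step 1: merge (R,Y) at d=1, Q=-374; branch lengths R→-1/3, Y→4/3; new cluster RY
  updated: d(F,RY)=41, d(J,RY)=22, d(O,RY)=51/2, d(RY,T)=51/2, d(RY,X)=36, d(RY,Z)=36
step 2: merge (O,Z) at d=6, Q=-605/2; branch lengths O→53/20, Z→67/20; new cluster OZ
  updated: d(F,OZ)=59/2, d(J,OZ)=33/2, d(OZ,RY)=111/4, d(OZ,T)=69/2, d(OZ,X)=37
step 3: merge (F,X) at d=22, Q=-451/2; branch lengths F→179/16, X→173/16; new cluster FX
  updated: d(FX,J)=33, d(FX,OZ)=89/4, d(FX,RY)=55/2, d(FX,T)=8
step 4: merge (FX,T) at d=8, Q=-611/4; branch lengths FX→115/24, T→77/24; new cluster FTX
  updated: d(FTX,J)=43/2, d(FTX,OZ)=195/8, d(FTX,RY)=45/2
step 5: merge (FTX,RY) at d=45/2, Q=-765/8; branch lengths FTX→329/32, RY→391/32; new cluster FRTXY
  updated: d(FRTXY,J)=21/2, d(FRTXY,OZ)=237/16
step 6: merge (FRTXY,J) at d=21/2, Q=-669/16; branch lengths FRTXY→141/32, J→195/32; new cluster FJRTXY
  updated: d(FJRTXY,OZ)=333/32
step 7: merge (FJRTXY,OZ) at d=333/32; branch lengths FJRTXY→333/64, OZ→333/64; new cluster FJORTXYZ
final tree: (((((F:179/16,X:173/16):115/24,T:77/24):329/32,(R:-1/3,Y:4/3):391/32):141/32,J:195/32):333/64,(O:53/20,Z:67/20):333/64)
total length: 2573/32

(((((F:179/16,X:173/16):115/24,T:77/24):329/32,(R:-1/3,Y:4/3):391/32):141/32,J:195/32):333/64,(O:53/20,Z:67/20):333/64)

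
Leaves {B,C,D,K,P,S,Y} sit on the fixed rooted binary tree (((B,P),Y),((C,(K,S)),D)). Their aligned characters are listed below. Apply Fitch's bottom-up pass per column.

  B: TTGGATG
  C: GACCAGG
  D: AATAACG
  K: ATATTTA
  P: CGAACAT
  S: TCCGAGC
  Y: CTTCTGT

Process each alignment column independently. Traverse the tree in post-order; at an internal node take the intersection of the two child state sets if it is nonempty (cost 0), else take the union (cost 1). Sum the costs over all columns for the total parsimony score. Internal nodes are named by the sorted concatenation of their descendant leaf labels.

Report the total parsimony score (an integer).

28

[col 0] BP: children B:{T}, P:{C} ∪→ {C,T}; cost 1
[col 0] BPY: children BP:{C,T}, Y:{C} ∩→ {C}; cost 0
[col 0] KS: children K:{A}, S:{T} ∪→ {A,T}; cost 1
[col 0] CKS: children C:{G}, KS:{A,T} ∪→ {A,G,T}; cost 1
[col 0] CDKS: children CKS:{A,G,T}, D:{A} ∩→ {A}; cost 0
[col 0] BCDKPSY: children BPY:{C}, CDKS:{A} ∪→ {A,C}; cost 1
[col 1] BP: children B:{T}, P:{G} ∪→ {G,T}; cost 1
[col 1] BPY: children BP:{G,T}, Y:{T} ∩→ {T}; cost 0
[col 1] KS: children K:{T}, S:{C} ∪→ {C,T}; cost 1
[col 1] CKS: children C:{A}, KS:{C,T} ∪→ {A,C,T}; cost 1
[col 1] CDKS: children CKS:{A,C,T}, D:{A} ∩→ {A}; cost 0
[col 1] BCDKPSY: children BPY:{T}, CDKS:{A} ∪→ {A,T}; cost 1
[col 2] BP: children B:{G}, P:{A} ∪→ {A,G}; cost 1
[col 2] BPY: children BP:{A,G}, Y:{T} ∪→ {A,G,T}; cost 1
[col 2] KS: children K:{A}, S:{C} ∪→ {A,C}; cost 1
[col 2] CKS: children C:{C}, KS:{A,C} ∩→ {C}; cost 0
[col 2] CDKS: children CKS:{C}, D:{T} ∪→ {C,T}; cost 1
[col 2] BCDKPSY: children BPY:{A,G,T}, CDKS:{C,T} ∩→ {T}; cost 0
[col 3] BP: children B:{G}, P:{A} ∪→ {A,G}; cost 1
[col 3] BPY: children BP:{A,G}, Y:{C} ∪→ {A,C,G}; cost 1
[col 3] KS: children K:{T}, S:{G} ∪→ {G,T}; cost 1
[col 3] CKS: children C:{C}, KS:{G,T} ∪→ {C,G,T}; cost 1
[col 3] CDKS: children CKS:{C,G,T}, D:{A} ∪→ {A,C,G,T}; cost 1
[col 3] BCDKPSY: children BPY:{A,C,G}, CDKS:{A,C,G,T} ∩→ {A,C,G}; cost 0
[col 4] BP: children B:{A}, P:{C} ∪→ {A,C}; cost 1
[col 4] BPY: children BP:{A,C}, Y:{T} ∪→ {A,C,T}; cost 1
[col 4] KS: children K:{T}, S:{A} ∪→ {A,T}; cost 1
[col 4] CKS: children C:{A}, KS:{A,T} ∩→ {A}; cost 0
[col 4] CDKS: children CKS:{A}, D:{A} ∩→ {A}; cost 0
[col 4] BCDKPSY: children BPY:{A,C,T}, CDKS:{A} ∩→ {A}; cost 0
[col 5] BP: children B:{T}, P:{A} ∪→ {A,T}; cost 1
[col 5] BPY: children BP:{A,T}, Y:{G} ∪→ {A,G,T}; cost 1
[col 5] KS: children K:{T}, S:{G} ∪→ {G,T}; cost 1
[col 5] CKS: children C:{G}, KS:{G,T} ∩→ {G}; cost 0
[col 5] CDKS: children CKS:{G}, D:{C} ∪→ {C,G}; cost 1
[col 5] BCDKPSY: children BPY:{A,G,T}, CDKS:{C,G} ∩→ {G}; cost 0
[col 6] BP: children B:{G}, P:{T} ∪→ {G,T}; cost 1
[col 6] BPY: children BP:{G,T}, Y:{T} ∩→ {T}; cost 0
[col 6] KS: children K:{A}, S:{C} ∪→ {A,C}; cost 1
[col 6] CKS: children C:{G}, KS:{A,C} ∪→ {A,C,G}; cost 1
[col 6] CDKS: children CKS:{A,C,G}, D:{G} ∩→ {G}; cost 0
[col 6] BCDKPSY: children BPY:{T}, CDKS:{G} ∪→ {G,T}; cost 1
per-site changes: [4, 4, 4, 5, 3, 4, 4]; total = 28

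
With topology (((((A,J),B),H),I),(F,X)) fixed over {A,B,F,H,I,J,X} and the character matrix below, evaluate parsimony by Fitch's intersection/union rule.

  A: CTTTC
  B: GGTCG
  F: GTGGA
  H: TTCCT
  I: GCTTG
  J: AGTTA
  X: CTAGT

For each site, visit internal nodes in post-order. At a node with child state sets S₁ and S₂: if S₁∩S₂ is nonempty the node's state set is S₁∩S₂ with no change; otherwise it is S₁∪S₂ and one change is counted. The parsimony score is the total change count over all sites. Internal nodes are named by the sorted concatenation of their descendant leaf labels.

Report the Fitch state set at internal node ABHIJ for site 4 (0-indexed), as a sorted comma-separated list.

G

site 0, node AJ: A={C} ∪ J={A} → {A,C} (+1)
site 0, node ABJ: AJ={A,C} ∪ B={G} → {A,C,G} (+1)
site 0, node ABHJ: ABJ={A,C,G} ∪ H={T} → {A,C,G,T} (+1)
site 0, node ABHIJ: ABHJ={A,C,G,T} ∩ I={G} → {G} (+0)
site 0, node FX: F={G} ∪ X={C} → {C,G} (+1)
site 0, node ABFHIJX: ABHIJ={G} ∩ FX={C,G} → {G} (+0)
site 1, node AJ: A={T} ∪ J={G} → {G,T} (+1)
site 1, node ABJ: AJ={G,T} ∩ B={G} → {G} (+0)
site 1, node ABHJ: ABJ={G} ∪ H={T} → {G,T} (+1)
site 1, node ABHIJ: ABHJ={G,T} ∪ I={C} → {C,G,T} (+1)
site 1, node FX: F={T} ∩ X={T} → {T} (+0)
site 1, node ABFHIJX: ABHIJ={C,G,T} ∩ FX={T} → {T} (+0)
site 2, node AJ: A={T} ∩ J={T} → {T} (+0)
site 2, node ABJ: AJ={T} ∩ B={T} → {T} (+0)
site 2, node ABHJ: ABJ={T} ∪ H={C} → {C,T} (+1)
site 2, node ABHIJ: ABHJ={C,T} ∩ I={T} → {T} (+0)
site 2, node FX: F={G} ∪ X={A} → {A,G} (+1)
site 2, node ABFHIJX: ABHIJ={T} ∪ FX={A,G} → {A,G,T} (+1)
site 3, node AJ: A={T} ∩ J={T} → {T} (+0)
site 3, node ABJ: AJ={T} ∪ B={C} → {C,T} (+1)
site 3, node ABHJ: ABJ={C,T} ∩ H={C} → {C} (+0)
site 3, node ABHIJ: ABHJ={C} ∪ I={T} → {C,T} (+1)
site 3, node FX: F={G} ∩ X={G} → {G} (+0)
site 3, node ABFHIJX: ABHIJ={C,T} ∪ FX={G} → {C,G,T} (+1)
site 4, node AJ: A={C} ∪ J={A} → {A,C} (+1)
site 4, node ABJ: AJ={A,C} ∪ B={G} → {A,C,G} (+1)
site 4, node ABHJ: ABJ={A,C,G} ∪ H={T} → {A,C,G,T} (+1)
site 4, node ABHIJ: ABHJ={A,C,G,T} ∩ I={G} → {G} (+0)
site 4, node FX: F={A} ∪ X={T} → {A,T} (+1)
site 4, node ABFHIJX: ABHIJ={G} ∪ FX={A,T} → {A,G,T} (+1)
per-site changes: [4, 3, 3, 3, 5]; total = 18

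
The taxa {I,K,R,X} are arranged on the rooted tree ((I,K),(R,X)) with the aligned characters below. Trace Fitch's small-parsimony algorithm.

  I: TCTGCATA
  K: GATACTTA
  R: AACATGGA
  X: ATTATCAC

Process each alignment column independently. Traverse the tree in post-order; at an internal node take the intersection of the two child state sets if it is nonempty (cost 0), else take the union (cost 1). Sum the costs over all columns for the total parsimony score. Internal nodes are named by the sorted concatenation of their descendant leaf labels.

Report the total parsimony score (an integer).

[col 0] IK: children I:{T}, K:{G} ∪→ {G,T}; cost 1
[col 0] RX: children R:{A}, X:{A} ∩→ {A}; cost 0
[col 0] IKRX: children IK:{G,T}, RX:{A} ∪→ {A,G,T}; cost 1
[col 1] IK: children I:{C}, K:{A} ∪→ {A,C}; cost 1
[col 1] RX: children R:{A}, X:{T} ∪→ {A,T}; cost 1
[col 1] IKRX: children IK:{A,C}, RX:{A,T} ∩→ {A}; cost 0
[col 2] IK: children I:{T}, K:{T} ∩→ {T}; cost 0
[col 2] RX: children R:{C}, X:{T} ∪→ {C,T}; cost 1
[col 2] IKRX: children IK:{T}, RX:{C,T} ∩→ {T}; cost 0
[col 3] IK: children I:{G}, K:{A} ∪→ {A,G}; cost 1
[col 3] RX: children R:{A}, X:{A} ∩→ {A}; cost 0
[col 3] IKRX: children IK:{A,G}, RX:{A} ∩→ {A}; cost 0
[col 4] IK: children I:{C}, K:{C} ∩→ {C}; cost 0
[col 4] RX: children R:{T}, X:{T} ∩→ {T}; cost 0
[col 4] IKRX: children IK:{C}, RX:{T} ∪→ {C,T}; cost 1
[col 5] IK: children I:{A}, K:{T} ∪→ {A,T}; cost 1
[col 5] RX: children R:{G}, X:{C} ∪→ {C,G}; cost 1
[col 5] IKRX: children IK:{A,T}, RX:{C,G} ∪→ {A,C,G,T}; cost 1
[col 6] IK: children I:{T}, K:{T} ∩→ {T}; cost 0
[col 6] RX: children R:{G}, X:{A} ∪→ {A,G}; cost 1
[col 6] IKRX: children IK:{T}, RX:{A,G} ∪→ {A,G,T}; cost 1
[col 7] IK: children I:{A}, K:{A} ∩→ {A}; cost 0
[col 7] RX: children R:{A}, X:{C} ∪→ {A,C}; cost 1
[col 7] IKRX: children IK:{A}, RX:{A,C} ∩→ {A}; cost 0
per-site changes: [2, 2, 1, 1, 1, 3, 2, 1]; total = 13

13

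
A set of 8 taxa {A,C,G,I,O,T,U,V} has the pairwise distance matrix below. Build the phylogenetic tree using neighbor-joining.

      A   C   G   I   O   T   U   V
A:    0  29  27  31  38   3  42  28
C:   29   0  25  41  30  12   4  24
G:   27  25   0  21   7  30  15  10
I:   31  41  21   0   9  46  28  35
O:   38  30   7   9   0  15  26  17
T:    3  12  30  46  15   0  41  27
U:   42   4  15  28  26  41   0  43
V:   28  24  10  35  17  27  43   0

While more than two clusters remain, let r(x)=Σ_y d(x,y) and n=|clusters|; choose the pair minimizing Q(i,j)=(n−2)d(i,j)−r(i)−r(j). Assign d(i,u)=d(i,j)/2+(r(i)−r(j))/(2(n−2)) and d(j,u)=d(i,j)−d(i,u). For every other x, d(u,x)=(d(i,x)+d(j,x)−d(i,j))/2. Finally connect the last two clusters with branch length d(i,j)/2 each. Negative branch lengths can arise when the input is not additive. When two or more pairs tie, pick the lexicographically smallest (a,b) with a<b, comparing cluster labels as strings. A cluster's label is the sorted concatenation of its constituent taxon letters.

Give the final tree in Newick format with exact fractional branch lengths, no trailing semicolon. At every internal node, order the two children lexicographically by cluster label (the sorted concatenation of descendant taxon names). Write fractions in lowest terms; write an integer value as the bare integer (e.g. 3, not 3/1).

step 1: merge (A,T) at d=3, Q=-354; branch lengths A→7/2, T→-1/2; new cluster AT
  updated: d(AT,C)=19, d(AT,G)=27, d(AT,I)=37, d(AT,O)=25, d(AT,U)=40, d(AT,V)=26
step 2: merge (C,U) at d=4, Q=-279; branch lengths C→7/10, U→33/10; new cluster CU
  updated: d(AT,CU)=55/2, d(CU,G)=18, d(CU,I)=65/2, d(CU,O)=26, d(CU,V)=63/2
step 3: merge (I,O) at d=9, Q=-365/2; branch lengths I→173/16, O→-29/16; new cluster IO
  updated: d(AT,IO)=53/2, d(CU,IO)=99/4, d(G,IO)=19/2, d(IO,V)=43/2
step 4: merge (AT,CU) at d=55/2, Q=-505/4; branch lengths AT→117/8, CU→103/8; new cluster ACTU
  updated: d(ACTU,G)=35/4, d(ACTU,IO)=95/8, d(ACTU,V)=15
step 5: merge (ACTU,IO) at d=95/8, Q=-219/4; branch lengths ACTU→33/8, IO→31/4; new cluster ACIOTU
  updated: d(ACIOTU,G)=51/16, d(ACIOTU,V)=197/16
step 6: merge (ACIOTU,G) at d=51/16, Q=-51/2; branch lengths ACIOTU→11/4, G→7/16; new cluster ACGIOTU
  updated: d(ACGIOTU,V)=153/16
step 7: merge (ACGIOTU,V) at d=153/16; branch lengths ACGIOTU→153/32, V→153/32; new cluster ACGIOTUV
final tree: (((((A:7/2,T:-1/2):117/8,(C:7/10,U:33/10):103/8):33/8,(I:173/16,O:-29/16):31/4):11/4,G:7/16):153/32,V:153/32)
total length: 545/8

(((((A:7/2,T:-1/2):117/8,(C:7/10,U:33/10):103/8):33/8,(I:173/16,O:-29/16):31/4):11/4,G:7/16):153/32,V:153/32)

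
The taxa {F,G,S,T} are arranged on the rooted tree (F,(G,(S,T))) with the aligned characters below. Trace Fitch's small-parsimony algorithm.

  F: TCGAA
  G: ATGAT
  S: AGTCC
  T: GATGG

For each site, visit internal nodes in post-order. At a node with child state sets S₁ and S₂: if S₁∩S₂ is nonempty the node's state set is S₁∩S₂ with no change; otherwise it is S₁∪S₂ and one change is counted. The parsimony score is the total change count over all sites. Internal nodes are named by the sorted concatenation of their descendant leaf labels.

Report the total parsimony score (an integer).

11

[col 0] ST: children S:{A}, T:{G} ∪→ {A,G}; cost 1
[col 0] GST: children G:{A}, ST:{A,G} ∩→ {A}; cost 0
[col 0] FGST: children F:{T}, GST:{A} ∪→ {A,T}; cost 1
[col 1] ST: children S:{G}, T:{A} ∪→ {A,G}; cost 1
[col 1] GST: children G:{T}, ST:{A,G} ∪→ {A,G,T}; cost 1
[col 1] FGST: children F:{C}, GST:{A,G,T} ∪→ {A,C,G,T}; cost 1
[col 2] ST: children S:{T}, T:{T} ∩→ {T}; cost 0
[col 2] GST: children G:{G}, ST:{T} ∪→ {G,T}; cost 1
[col 2] FGST: children F:{G}, GST:{G,T} ∩→ {G}; cost 0
[col 3] ST: children S:{C}, T:{G} ∪→ {C,G}; cost 1
[col 3] GST: children G:{A}, ST:{C,G} ∪→ {A,C,G}; cost 1
[col 3] FGST: children F:{A}, GST:{A,C,G} ∩→ {A}; cost 0
[col 4] ST: children S:{C}, T:{G} ∪→ {C,G}; cost 1
[col 4] GST: children G:{T}, ST:{C,G} ∪→ {C,G,T}; cost 1
[col 4] FGST: children F:{A}, GST:{C,G,T} ∪→ {A,C,G,T}; cost 1
per-site changes: [2, 3, 1, 2, 3]; total = 11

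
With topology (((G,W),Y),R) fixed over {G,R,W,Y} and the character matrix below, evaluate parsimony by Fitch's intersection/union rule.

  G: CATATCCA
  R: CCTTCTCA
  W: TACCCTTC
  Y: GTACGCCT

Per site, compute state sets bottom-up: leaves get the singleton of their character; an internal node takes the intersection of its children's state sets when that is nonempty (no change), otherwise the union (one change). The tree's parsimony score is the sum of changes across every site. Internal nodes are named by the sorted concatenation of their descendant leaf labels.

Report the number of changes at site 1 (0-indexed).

2

GW@0: {C} ∪ {T} = {C,T} (union, +1)
GWY@0: {C,T} ∪ {G} = {C,G,T} (union, +1)
GRWY@0: {C,G,T} ∩ {C} = {C} (intersection, +0)
GW@1: {A} ∩ {A} = {A} (intersection, +0)
GWY@1: {A} ∪ {T} = {A,T} (union, +1)
GRWY@1: {A,T} ∪ {C} = {A,C,T} (union, +1)
GW@2: {T} ∪ {C} = {C,T} (union, +1)
GWY@2: {C,T} ∪ {A} = {A,C,T} (union, +1)
GRWY@2: {A,C,T} ∩ {T} = {T} (intersection, +0)
GW@3: {A} ∪ {C} = {A,C} (union, +1)
GWY@3: {A,C} ∩ {C} = {C} (intersection, +0)
GRWY@3: {C} ∪ {T} = {C,T} (union, +1)
GW@4: {T} ∪ {C} = {C,T} (union, +1)
GWY@4: {C,T} ∪ {G} = {C,G,T} (union, +1)
GRWY@4: {C,G,T} ∩ {C} = {C} (intersection, +0)
GW@5: {C} ∪ {T} = {C,T} (union, +1)
GWY@5: {C,T} ∩ {C} = {C} (intersection, +0)
GRWY@5: {C} ∪ {T} = {C,T} (union, +1)
GW@6: {C} ∪ {T} = {C,T} (union, +1)
GWY@6: {C,T} ∩ {C} = {C} (intersection, +0)
GRWY@6: {C} ∩ {C} = {C} (intersection, +0)
GW@7: {A} ∪ {C} = {A,C} (union, +1)
GWY@7: {A,C} ∪ {T} = {A,C,T} (union, +1)
GRWY@7: {A,C,T} ∩ {A} = {A} (intersection, +0)
per-site changes: [2, 2, 2, 2, 2, 2, 1, 2]; total = 15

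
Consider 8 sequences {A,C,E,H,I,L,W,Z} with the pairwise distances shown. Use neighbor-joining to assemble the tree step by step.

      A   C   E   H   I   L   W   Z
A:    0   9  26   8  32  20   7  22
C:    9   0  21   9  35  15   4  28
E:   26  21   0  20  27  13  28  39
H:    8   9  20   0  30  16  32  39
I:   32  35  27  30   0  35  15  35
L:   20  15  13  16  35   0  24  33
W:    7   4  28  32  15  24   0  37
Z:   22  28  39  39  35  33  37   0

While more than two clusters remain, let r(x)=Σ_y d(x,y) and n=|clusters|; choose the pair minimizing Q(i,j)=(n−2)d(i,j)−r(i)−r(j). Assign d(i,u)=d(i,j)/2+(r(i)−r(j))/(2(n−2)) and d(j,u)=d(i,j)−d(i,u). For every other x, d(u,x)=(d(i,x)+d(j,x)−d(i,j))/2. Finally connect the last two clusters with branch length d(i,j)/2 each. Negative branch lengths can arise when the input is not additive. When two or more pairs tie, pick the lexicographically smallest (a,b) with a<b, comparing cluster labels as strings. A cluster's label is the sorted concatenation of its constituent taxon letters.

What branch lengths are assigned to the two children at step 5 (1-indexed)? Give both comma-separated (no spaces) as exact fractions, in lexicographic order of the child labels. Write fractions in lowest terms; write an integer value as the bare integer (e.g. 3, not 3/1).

7/4,81/4

step 1: merge (I,W) at d=15, Q=-266; branch lengths I→38/3, W→7/3; new cluster IW
  updated: d(A,IW)=12, d(C,IW)=12, d(E,IW)=20, d(H,IW)=47/2, d(IW,L)=22, d(IW,Z)=57/2
step 2: merge (E,L) at d=13, Q=-193; branch lengths E→17/2, L→9/2; new cluster EL
  updated: d(A,EL)=33/2, d(C,EL)=23/2, d(EL,H)=23/2, d(EL,IW)=29/2, d(EL,Z)=59/2
step 3: merge (EL,H) at d=23/2, Q=-257/2; branch lengths EL→77/16, H→107/16; new cluster EHL
  updated: d(A,EHL)=13/2, d(C,EHL)=9/2, d(EHL,IW)=53/4, d(EHL,Z)=57/2
step 4: merge (C,EHL) at d=9/2, Q=-371/4; branch lengths C→19/8, EHL→17/8; new cluster CEHL
  updated: d(A,CEHL)=11/2, d(CEHL,IW)=83/8, d(CEHL,Z)=26
step 5: merge (A,Z) at d=22, Q=-72; branch lengths A→7/4, Z→81/4; new cluster AZ
  updated: d(AZ,CEHL)=19/4, d(AZ,IW)=37/4
step 6: merge (AZ,CEHL) at d=19/4, Q=-195/8; branch lengths AZ→29/16, CEHL→47/16; new cluster ACEHLZ
  updated: d(ACEHLZ,IW)=119/16
step 7: merge (ACEHLZ,IW) at d=119/16; branch lengths ACEHLZ→119/32, IW→119/32; new cluster ACEHILWZ
final tree: (((A:7/4,Z:81/4):29/16,(C:19/8,((E:17/2,L:9/2):77/16,H:107/16):17/8):47/16):119/32,(I:38/3,W:7/3):119/32)
total length: 1251/16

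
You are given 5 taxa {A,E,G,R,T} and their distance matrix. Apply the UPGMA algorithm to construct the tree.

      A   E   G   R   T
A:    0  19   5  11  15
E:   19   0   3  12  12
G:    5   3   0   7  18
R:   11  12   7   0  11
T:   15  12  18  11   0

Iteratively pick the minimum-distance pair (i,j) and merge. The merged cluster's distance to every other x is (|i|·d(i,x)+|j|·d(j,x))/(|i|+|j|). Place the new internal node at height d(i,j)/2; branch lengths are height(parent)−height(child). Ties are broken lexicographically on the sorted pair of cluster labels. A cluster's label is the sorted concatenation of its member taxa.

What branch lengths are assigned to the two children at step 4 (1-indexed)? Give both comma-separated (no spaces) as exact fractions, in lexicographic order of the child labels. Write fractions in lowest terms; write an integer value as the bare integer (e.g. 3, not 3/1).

7/6,7

step 1: merge (E,G) at d=3; branch lengths E→3/2, G→3/2; new cluster EG
  updated: d(A,EG)=12, d(EG,R)=19/2, d(EG,T)=15
step 2: merge (EG,R) at d=19/2; branch lengths EG→13/4, R→19/4; new cluster EGR
  updated: d(A,EGR)=35/3, d(EGR,T)=41/3
step 3: merge (A,EGR) at d=35/3; branch lengths A→35/6, EGR→13/12; new cluster AEGR
  updated: d(AEGR,T)=14
step 4: merge (AEGR,T) at d=14; branch lengths AEGR→7/6, T→7; new cluster AEGRT
final tree: ((A:35/6,((E:3/2,G:3/2):13/4,R:19/4):13/12):7/6,T:7)
total length: 313/12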